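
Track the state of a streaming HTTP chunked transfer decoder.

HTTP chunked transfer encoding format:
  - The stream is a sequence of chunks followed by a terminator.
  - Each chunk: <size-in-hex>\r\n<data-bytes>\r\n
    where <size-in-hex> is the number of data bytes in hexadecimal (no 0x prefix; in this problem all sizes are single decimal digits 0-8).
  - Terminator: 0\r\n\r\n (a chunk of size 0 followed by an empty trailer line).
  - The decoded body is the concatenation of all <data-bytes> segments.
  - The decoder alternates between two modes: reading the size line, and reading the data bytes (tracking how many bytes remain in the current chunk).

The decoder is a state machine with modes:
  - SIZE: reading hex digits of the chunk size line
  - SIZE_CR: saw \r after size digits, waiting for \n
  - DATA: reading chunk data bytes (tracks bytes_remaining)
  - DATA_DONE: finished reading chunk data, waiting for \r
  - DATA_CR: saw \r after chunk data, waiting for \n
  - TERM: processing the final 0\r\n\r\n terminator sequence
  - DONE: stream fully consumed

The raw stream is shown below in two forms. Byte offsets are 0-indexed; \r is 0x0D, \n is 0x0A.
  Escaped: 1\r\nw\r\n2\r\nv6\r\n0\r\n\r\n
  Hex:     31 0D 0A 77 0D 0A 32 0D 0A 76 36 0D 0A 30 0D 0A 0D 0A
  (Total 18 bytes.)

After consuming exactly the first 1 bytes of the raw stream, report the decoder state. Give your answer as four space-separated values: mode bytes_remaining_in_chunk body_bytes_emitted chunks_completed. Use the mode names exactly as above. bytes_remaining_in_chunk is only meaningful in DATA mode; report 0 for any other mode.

Byte 0 = '1': mode=SIZE remaining=0 emitted=0 chunks_done=0

Answer: SIZE 0 0 0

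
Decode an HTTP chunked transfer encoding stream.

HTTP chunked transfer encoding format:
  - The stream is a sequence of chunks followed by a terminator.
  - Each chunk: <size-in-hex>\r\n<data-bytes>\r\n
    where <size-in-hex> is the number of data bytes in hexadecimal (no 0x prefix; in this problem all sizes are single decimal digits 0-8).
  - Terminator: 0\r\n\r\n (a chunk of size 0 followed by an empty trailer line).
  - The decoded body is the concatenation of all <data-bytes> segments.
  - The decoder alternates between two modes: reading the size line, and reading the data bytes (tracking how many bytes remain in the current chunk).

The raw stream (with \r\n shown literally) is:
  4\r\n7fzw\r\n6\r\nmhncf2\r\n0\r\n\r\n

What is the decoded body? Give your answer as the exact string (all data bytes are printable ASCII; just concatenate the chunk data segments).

Chunk 1: stream[0..1]='4' size=0x4=4, data at stream[3..7]='7fzw' -> body[0..4], body so far='7fzw'
Chunk 2: stream[9..10]='6' size=0x6=6, data at stream[12..18]='mhncf2' -> body[4..10], body so far='7fzwmhncf2'
Chunk 3: stream[20..21]='0' size=0 (terminator). Final body='7fzwmhncf2' (10 bytes)

Answer: 7fzwmhncf2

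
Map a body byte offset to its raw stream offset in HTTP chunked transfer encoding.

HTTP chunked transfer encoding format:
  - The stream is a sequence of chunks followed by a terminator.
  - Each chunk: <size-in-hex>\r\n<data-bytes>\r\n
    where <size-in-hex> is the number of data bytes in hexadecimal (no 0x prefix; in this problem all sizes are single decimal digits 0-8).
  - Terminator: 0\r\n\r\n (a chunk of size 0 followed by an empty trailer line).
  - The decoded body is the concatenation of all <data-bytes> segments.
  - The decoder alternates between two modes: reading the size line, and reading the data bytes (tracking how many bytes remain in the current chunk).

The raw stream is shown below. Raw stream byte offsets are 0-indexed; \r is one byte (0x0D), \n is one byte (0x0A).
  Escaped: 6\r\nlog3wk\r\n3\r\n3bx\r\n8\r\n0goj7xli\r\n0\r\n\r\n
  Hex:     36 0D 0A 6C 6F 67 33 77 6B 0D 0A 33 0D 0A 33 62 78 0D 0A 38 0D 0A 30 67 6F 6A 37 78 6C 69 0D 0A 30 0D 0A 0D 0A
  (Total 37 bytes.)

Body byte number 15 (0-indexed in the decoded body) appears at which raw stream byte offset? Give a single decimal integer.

Chunk 1: stream[0..1]='6' size=0x6=6, data at stream[3..9]='log3wk' -> body[0..6], body so far='log3wk'
Chunk 2: stream[11..12]='3' size=0x3=3, data at stream[14..17]='3bx' -> body[6..9], body so far='log3wk3bx'
Chunk 3: stream[19..20]='8' size=0x8=8, data at stream[22..30]='0goj7xli' -> body[9..17], body so far='log3wk3bx0goj7xli'
Chunk 4: stream[32..33]='0' size=0 (terminator). Final body='log3wk3bx0goj7xli' (17 bytes)
Body byte 15 at stream offset 28

Answer: 28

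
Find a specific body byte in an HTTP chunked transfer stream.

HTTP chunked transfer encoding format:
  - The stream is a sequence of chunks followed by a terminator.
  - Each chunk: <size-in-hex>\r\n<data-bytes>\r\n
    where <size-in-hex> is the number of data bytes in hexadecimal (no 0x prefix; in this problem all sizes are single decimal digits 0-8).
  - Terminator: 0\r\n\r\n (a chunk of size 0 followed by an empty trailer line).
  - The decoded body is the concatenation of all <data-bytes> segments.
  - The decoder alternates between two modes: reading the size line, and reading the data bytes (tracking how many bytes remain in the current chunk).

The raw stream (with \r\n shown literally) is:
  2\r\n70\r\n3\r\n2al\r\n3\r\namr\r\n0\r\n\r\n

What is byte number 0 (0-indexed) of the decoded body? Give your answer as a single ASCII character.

Chunk 1: stream[0..1]='2' size=0x2=2, data at stream[3..5]='70' -> body[0..2], body so far='70'
Chunk 2: stream[7..8]='3' size=0x3=3, data at stream[10..13]='2al' -> body[2..5], body so far='702al'
Chunk 3: stream[15..16]='3' size=0x3=3, data at stream[18..21]='amr' -> body[5..8], body so far='702alamr'
Chunk 4: stream[23..24]='0' size=0 (terminator). Final body='702alamr' (8 bytes)
Body byte 0 = '7'

Answer: 7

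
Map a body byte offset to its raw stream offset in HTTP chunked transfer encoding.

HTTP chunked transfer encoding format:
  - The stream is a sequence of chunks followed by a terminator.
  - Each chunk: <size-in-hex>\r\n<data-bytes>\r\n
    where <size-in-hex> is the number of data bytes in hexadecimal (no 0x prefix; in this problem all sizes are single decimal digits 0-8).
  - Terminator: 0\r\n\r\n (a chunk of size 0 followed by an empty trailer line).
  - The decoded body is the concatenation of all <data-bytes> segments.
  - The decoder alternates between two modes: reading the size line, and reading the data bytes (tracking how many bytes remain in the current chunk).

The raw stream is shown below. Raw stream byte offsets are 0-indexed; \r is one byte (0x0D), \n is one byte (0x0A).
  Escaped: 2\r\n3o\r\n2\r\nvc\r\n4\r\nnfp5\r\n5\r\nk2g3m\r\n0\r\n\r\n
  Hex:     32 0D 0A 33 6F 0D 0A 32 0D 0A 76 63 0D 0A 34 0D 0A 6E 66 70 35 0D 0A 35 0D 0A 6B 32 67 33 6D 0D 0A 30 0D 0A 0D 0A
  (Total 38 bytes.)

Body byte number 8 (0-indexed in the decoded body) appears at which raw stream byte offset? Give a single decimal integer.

Answer: 26

Derivation:
Chunk 1: stream[0..1]='2' size=0x2=2, data at stream[3..5]='3o' -> body[0..2], body so far='3o'
Chunk 2: stream[7..8]='2' size=0x2=2, data at stream[10..12]='vc' -> body[2..4], body so far='3ovc'
Chunk 3: stream[14..15]='4' size=0x4=4, data at stream[17..21]='nfp5' -> body[4..8], body so far='3ovcnfp5'
Chunk 4: stream[23..24]='5' size=0x5=5, data at stream[26..31]='k2g3m' -> body[8..13], body so far='3ovcnfp5k2g3m'
Chunk 5: stream[33..34]='0' size=0 (terminator). Final body='3ovcnfp5k2g3m' (13 bytes)
Body byte 8 at stream offset 26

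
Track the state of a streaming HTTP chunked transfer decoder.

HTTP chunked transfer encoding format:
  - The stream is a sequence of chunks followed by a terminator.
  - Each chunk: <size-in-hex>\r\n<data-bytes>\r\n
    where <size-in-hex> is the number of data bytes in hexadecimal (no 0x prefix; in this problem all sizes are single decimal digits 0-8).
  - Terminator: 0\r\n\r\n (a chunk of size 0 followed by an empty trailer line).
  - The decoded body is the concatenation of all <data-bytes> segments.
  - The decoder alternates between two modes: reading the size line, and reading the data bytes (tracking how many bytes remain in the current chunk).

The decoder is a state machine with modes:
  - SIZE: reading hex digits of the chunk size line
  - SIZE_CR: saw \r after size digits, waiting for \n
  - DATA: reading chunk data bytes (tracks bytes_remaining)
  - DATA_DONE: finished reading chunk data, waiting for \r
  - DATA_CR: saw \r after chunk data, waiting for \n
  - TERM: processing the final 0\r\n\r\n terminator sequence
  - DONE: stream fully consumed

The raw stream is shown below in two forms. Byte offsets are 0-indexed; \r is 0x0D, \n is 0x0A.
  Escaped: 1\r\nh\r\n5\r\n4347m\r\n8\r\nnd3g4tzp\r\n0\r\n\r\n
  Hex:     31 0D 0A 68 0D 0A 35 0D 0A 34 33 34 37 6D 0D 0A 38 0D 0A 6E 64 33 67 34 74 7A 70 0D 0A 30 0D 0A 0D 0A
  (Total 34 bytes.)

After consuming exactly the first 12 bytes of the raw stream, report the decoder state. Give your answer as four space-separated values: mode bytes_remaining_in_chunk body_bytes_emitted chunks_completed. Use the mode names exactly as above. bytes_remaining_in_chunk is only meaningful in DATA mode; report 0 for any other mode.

Answer: DATA 2 4 1

Derivation:
Byte 0 = '1': mode=SIZE remaining=0 emitted=0 chunks_done=0
Byte 1 = 0x0D: mode=SIZE_CR remaining=0 emitted=0 chunks_done=0
Byte 2 = 0x0A: mode=DATA remaining=1 emitted=0 chunks_done=0
Byte 3 = 'h': mode=DATA_DONE remaining=0 emitted=1 chunks_done=0
Byte 4 = 0x0D: mode=DATA_CR remaining=0 emitted=1 chunks_done=0
Byte 5 = 0x0A: mode=SIZE remaining=0 emitted=1 chunks_done=1
Byte 6 = '5': mode=SIZE remaining=0 emitted=1 chunks_done=1
Byte 7 = 0x0D: mode=SIZE_CR remaining=0 emitted=1 chunks_done=1
Byte 8 = 0x0A: mode=DATA remaining=5 emitted=1 chunks_done=1
Byte 9 = '4': mode=DATA remaining=4 emitted=2 chunks_done=1
Byte 10 = '3': mode=DATA remaining=3 emitted=3 chunks_done=1
Byte 11 = '4': mode=DATA remaining=2 emitted=4 chunks_done=1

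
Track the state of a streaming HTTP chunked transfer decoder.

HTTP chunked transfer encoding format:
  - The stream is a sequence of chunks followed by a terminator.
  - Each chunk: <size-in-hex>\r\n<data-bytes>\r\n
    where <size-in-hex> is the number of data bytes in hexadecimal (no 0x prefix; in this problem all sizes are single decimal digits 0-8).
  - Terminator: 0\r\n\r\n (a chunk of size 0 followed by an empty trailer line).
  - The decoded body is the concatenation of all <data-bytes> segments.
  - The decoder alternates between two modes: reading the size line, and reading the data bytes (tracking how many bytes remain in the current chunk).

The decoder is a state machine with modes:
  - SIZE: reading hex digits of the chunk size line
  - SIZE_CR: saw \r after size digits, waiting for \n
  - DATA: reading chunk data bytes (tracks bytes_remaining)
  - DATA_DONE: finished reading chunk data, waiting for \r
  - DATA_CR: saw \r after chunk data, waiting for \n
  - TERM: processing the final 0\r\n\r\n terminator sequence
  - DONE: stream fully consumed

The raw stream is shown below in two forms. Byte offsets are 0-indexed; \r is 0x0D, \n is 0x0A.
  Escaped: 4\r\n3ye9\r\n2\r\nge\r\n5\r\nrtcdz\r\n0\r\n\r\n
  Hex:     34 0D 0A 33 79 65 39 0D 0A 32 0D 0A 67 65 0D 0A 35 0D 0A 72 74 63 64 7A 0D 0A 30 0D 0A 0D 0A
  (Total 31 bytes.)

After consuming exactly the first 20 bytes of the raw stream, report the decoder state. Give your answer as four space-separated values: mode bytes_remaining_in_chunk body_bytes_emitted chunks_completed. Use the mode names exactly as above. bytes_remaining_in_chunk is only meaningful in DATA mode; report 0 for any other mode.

Byte 0 = '4': mode=SIZE remaining=0 emitted=0 chunks_done=0
Byte 1 = 0x0D: mode=SIZE_CR remaining=0 emitted=0 chunks_done=0
Byte 2 = 0x0A: mode=DATA remaining=4 emitted=0 chunks_done=0
Byte 3 = '3': mode=DATA remaining=3 emitted=1 chunks_done=0
Byte 4 = 'y': mode=DATA remaining=2 emitted=2 chunks_done=0
Byte 5 = 'e': mode=DATA remaining=1 emitted=3 chunks_done=0
Byte 6 = '9': mode=DATA_DONE remaining=0 emitted=4 chunks_done=0
Byte 7 = 0x0D: mode=DATA_CR remaining=0 emitted=4 chunks_done=0
Byte 8 = 0x0A: mode=SIZE remaining=0 emitted=4 chunks_done=1
Byte 9 = '2': mode=SIZE remaining=0 emitted=4 chunks_done=1
Byte 10 = 0x0D: mode=SIZE_CR remaining=0 emitted=4 chunks_done=1
Byte 11 = 0x0A: mode=DATA remaining=2 emitted=4 chunks_done=1
Byte 12 = 'g': mode=DATA remaining=1 emitted=5 chunks_done=1
Byte 13 = 'e': mode=DATA_DONE remaining=0 emitted=6 chunks_done=1
Byte 14 = 0x0D: mode=DATA_CR remaining=0 emitted=6 chunks_done=1
Byte 15 = 0x0A: mode=SIZE remaining=0 emitted=6 chunks_done=2
Byte 16 = '5': mode=SIZE remaining=0 emitted=6 chunks_done=2
Byte 17 = 0x0D: mode=SIZE_CR remaining=0 emitted=6 chunks_done=2
Byte 18 = 0x0A: mode=DATA remaining=5 emitted=6 chunks_done=2
Byte 19 = 'r': mode=DATA remaining=4 emitted=7 chunks_done=2

Answer: DATA 4 7 2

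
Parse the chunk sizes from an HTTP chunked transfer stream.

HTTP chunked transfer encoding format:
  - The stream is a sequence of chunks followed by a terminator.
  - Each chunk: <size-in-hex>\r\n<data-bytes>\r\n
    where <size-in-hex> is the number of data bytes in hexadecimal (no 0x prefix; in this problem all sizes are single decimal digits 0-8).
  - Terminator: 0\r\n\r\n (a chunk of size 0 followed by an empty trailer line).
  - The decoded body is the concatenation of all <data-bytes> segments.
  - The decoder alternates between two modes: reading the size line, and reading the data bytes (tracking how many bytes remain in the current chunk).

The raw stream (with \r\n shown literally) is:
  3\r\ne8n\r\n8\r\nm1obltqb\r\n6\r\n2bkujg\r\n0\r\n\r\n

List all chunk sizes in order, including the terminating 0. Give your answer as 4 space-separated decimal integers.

Answer: 3 8 6 0

Derivation:
Chunk 1: stream[0..1]='3' size=0x3=3, data at stream[3..6]='e8n' -> body[0..3], body so far='e8n'
Chunk 2: stream[8..9]='8' size=0x8=8, data at stream[11..19]='m1obltqb' -> body[3..11], body so far='e8nm1obltqb'
Chunk 3: stream[21..22]='6' size=0x6=6, data at stream[24..30]='2bkujg' -> body[11..17], body so far='e8nm1obltqb2bkujg'
Chunk 4: stream[32..33]='0' size=0 (terminator). Final body='e8nm1obltqb2bkujg' (17 bytes)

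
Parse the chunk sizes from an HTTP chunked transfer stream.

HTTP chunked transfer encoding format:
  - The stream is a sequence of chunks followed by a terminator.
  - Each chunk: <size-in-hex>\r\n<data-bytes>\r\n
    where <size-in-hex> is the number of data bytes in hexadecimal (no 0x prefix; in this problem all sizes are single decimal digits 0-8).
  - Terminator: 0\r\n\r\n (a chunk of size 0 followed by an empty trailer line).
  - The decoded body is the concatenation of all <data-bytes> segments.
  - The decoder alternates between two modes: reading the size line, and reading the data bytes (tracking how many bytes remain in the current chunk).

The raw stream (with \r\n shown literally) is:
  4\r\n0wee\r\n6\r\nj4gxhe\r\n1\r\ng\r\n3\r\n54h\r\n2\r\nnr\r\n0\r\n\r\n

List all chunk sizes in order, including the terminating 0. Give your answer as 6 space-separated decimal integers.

Chunk 1: stream[0..1]='4' size=0x4=4, data at stream[3..7]='0wee' -> body[0..4], body so far='0wee'
Chunk 2: stream[9..10]='6' size=0x6=6, data at stream[12..18]='j4gxhe' -> body[4..10], body so far='0weej4gxhe'
Chunk 3: stream[20..21]='1' size=0x1=1, data at stream[23..24]='g' -> body[10..11], body so far='0weej4gxheg'
Chunk 4: stream[26..27]='3' size=0x3=3, data at stream[29..32]='54h' -> body[11..14], body so far='0weej4gxheg54h'
Chunk 5: stream[34..35]='2' size=0x2=2, data at stream[37..39]='nr' -> body[14..16], body so far='0weej4gxheg54hnr'
Chunk 6: stream[41..42]='0' size=0 (terminator). Final body='0weej4gxheg54hnr' (16 bytes)

Answer: 4 6 1 3 2 0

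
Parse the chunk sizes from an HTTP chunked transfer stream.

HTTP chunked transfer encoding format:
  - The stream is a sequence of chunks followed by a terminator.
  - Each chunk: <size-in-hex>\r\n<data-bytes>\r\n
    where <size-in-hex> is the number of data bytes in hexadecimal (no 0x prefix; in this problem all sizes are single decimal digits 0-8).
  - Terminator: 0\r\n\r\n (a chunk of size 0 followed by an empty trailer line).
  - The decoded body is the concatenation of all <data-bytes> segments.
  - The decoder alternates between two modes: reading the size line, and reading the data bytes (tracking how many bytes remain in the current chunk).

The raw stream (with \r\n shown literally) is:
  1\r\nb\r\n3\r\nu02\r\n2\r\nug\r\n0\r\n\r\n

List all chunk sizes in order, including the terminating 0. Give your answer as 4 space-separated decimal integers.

Answer: 1 3 2 0

Derivation:
Chunk 1: stream[0..1]='1' size=0x1=1, data at stream[3..4]='b' -> body[0..1], body so far='b'
Chunk 2: stream[6..7]='3' size=0x3=3, data at stream[9..12]='u02' -> body[1..4], body so far='bu02'
Chunk 3: stream[14..15]='2' size=0x2=2, data at stream[17..19]='ug' -> body[4..6], body so far='bu02ug'
Chunk 4: stream[21..22]='0' size=0 (terminator). Final body='bu02ug' (6 bytes)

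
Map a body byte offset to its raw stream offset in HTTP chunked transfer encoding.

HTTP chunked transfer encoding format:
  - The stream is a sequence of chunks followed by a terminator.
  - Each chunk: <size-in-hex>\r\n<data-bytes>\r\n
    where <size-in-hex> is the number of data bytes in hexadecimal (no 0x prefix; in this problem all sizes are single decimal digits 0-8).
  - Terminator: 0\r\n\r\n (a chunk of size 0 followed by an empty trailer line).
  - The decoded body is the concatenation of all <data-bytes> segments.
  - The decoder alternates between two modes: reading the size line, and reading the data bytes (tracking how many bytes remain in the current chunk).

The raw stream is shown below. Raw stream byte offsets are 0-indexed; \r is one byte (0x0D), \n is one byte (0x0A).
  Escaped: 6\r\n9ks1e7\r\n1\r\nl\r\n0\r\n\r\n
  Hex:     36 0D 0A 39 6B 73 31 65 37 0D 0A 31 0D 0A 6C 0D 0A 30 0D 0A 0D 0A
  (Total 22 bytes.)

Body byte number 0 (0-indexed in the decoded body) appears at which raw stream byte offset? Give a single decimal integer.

Chunk 1: stream[0..1]='6' size=0x6=6, data at stream[3..9]='9ks1e7' -> body[0..6], body so far='9ks1e7'
Chunk 2: stream[11..12]='1' size=0x1=1, data at stream[14..15]='l' -> body[6..7], body so far='9ks1e7l'
Chunk 3: stream[17..18]='0' size=0 (terminator). Final body='9ks1e7l' (7 bytes)
Body byte 0 at stream offset 3

Answer: 3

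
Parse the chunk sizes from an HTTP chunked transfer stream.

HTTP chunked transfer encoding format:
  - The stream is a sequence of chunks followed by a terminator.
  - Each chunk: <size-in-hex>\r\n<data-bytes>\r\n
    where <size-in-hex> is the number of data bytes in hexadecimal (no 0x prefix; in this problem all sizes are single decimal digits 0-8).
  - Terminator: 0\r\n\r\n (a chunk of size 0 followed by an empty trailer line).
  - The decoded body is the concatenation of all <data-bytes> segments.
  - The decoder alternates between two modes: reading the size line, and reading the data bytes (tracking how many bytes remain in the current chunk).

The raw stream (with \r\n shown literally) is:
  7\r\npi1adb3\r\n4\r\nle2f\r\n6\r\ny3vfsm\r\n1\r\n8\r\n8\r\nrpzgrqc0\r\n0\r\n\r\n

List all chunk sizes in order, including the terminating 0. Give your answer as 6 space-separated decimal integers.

Chunk 1: stream[0..1]='7' size=0x7=7, data at stream[3..10]='pi1adb3' -> body[0..7], body so far='pi1adb3'
Chunk 2: stream[12..13]='4' size=0x4=4, data at stream[15..19]='le2f' -> body[7..11], body so far='pi1adb3le2f'
Chunk 3: stream[21..22]='6' size=0x6=6, data at stream[24..30]='y3vfsm' -> body[11..17], body so far='pi1adb3le2fy3vfsm'
Chunk 4: stream[32..33]='1' size=0x1=1, data at stream[35..36]='8' -> body[17..18], body so far='pi1adb3le2fy3vfsm8'
Chunk 5: stream[38..39]='8' size=0x8=8, data at stream[41..49]='rpzgrqc0' -> body[18..26], body so far='pi1adb3le2fy3vfsm8rpzgrqc0'
Chunk 6: stream[51..52]='0' size=0 (terminator). Final body='pi1adb3le2fy3vfsm8rpzgrqc0' (26 bytes)

Answer: 7 4 6 1 8 0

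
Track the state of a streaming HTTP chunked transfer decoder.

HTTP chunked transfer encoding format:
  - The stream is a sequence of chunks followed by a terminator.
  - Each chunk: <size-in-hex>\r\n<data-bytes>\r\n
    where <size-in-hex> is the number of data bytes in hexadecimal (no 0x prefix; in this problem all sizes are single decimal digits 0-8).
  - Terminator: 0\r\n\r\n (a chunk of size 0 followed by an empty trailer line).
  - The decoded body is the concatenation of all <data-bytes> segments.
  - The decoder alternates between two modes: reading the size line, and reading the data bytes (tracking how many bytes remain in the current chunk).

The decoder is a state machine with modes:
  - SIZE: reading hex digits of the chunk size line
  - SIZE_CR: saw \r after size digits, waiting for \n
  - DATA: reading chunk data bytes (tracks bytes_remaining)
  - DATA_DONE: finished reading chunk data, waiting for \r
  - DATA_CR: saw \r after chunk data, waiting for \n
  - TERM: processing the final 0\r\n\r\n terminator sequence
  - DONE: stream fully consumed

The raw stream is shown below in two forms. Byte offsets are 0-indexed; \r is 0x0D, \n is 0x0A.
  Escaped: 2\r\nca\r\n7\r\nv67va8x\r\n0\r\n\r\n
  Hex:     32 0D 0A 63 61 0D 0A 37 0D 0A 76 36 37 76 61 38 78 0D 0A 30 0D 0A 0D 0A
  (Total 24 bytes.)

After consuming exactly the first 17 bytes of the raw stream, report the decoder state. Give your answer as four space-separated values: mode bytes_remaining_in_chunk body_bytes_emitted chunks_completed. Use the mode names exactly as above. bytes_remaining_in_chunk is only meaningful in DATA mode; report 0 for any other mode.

Byte 0 = '2': mode=SIZE remaining=0 emitted=0 chunks_done=0
Byte 1 = 0x0D: mode=SIZE_CR remaining=0 emitted=0 chunks_done=0
Byte 2 = 0x0A: mode=DATA remaining=2 emitted=0 chunks_done=0
Byte 3 = 'c': mode=DATA remaining=1 emitted=1 chunks_done=0
Byte 4 = 'a': mode=DATA_DONE remaining=0 emitted=2 chunks_done=0
Byte 5 = 0x0D: mode=DATA_CR remaining=0 emitted=2 chunks_done=0
Byte 6 = 0x0A: mode=SIZE remaining=0 emitted=2 chunks_done=1
Byte 7 = '7': mode=SIZE remaining=0 emitted=2 chunks_done=1
Byte 8 = 0x0D: mode=SIZE_CR remaining=0 emitted=2 chunks_done=1
Byte 9 = 0x0A: mode=DATA remaining=7 emitted=2 chunks_done=1
Byte 10 = 'v': mode=DATA remaining=6 emitted=3 chunks_done=1
Byte 11 = '6': mode=DATA remaining=5 emitted=4 chunks_done=1
Byte 12 = '7': mode=DATA remaining=4 emitted=5 chunks_done=1
Byte 13 = 'v': mode=DATA remaining=3 emitted=6 chunks_done=1
Byte 14 = 'a': mode=DATA remaining=2 emitted=7 chunks_done=1
Byte 15 = '8': mode=DATA remaining=1 emitted=8 chunks_done=1
Byte 16 = 'x': mode=DATA_DONE remaining=0 emitted=9 chunks_done=1

Answer: DATA_DONE 0 9 1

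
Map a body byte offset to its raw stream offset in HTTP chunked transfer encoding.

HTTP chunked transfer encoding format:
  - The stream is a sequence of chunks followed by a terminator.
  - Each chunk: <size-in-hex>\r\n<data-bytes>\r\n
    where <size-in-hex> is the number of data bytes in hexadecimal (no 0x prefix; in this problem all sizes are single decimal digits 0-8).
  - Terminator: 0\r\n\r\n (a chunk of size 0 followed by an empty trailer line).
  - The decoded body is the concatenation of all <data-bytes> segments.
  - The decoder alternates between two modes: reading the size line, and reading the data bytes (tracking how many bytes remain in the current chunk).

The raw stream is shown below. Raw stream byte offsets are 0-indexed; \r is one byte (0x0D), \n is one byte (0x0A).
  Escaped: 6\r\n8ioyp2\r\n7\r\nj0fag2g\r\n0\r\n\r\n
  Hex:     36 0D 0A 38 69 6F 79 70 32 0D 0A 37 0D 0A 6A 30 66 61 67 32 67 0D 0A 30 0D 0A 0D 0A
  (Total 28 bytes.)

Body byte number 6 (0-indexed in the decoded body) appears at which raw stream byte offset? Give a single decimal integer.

Answer: 14

Derivation:
Chunk 1: stream[0..1]='6' size=0x6=6, data at stream[3..9]='8ioyp2' -> body[0..6], body so far='8ioyp2'
Chunk 2: stream[11..12]='7' size=0x7=7, data at stream[14..21]='j0fag2g' -> body[6..13], body so far='8ioyp2j0fag2g'
Chunk 3: stream[23..24]='0' size=0 (terminator). Final body='8ioyp2j0fag2g' (13 bytes)
Body byte 6 at stream offset 14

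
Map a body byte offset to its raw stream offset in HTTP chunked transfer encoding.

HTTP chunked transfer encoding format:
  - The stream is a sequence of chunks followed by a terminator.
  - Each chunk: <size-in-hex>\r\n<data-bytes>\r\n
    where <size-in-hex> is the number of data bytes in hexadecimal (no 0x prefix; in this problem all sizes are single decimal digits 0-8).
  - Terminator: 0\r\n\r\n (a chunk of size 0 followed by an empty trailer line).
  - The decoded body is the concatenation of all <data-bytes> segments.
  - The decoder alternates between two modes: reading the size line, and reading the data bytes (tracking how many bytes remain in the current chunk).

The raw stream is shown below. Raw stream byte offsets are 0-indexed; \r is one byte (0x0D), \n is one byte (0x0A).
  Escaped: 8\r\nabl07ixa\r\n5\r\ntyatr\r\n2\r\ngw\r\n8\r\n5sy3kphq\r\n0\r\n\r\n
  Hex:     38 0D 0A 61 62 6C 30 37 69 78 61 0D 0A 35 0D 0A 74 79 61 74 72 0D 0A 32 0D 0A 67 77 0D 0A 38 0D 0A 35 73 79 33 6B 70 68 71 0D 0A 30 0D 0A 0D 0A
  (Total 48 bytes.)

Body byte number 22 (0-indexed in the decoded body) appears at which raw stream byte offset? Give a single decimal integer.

Chunk 1: stream[0..1]='8' size=0x8=8, data at stream[3..11]='abl07ixa' -> body[0..8], body so far='abl07ixa'
Chunk 2: stream[13..14]='5' size=0x5=5, data at stream[16..21]='tyatr' -> body[8..13], body so far='abl07ixatyatr'
Chunk 3: stream[23..24]='2' size=0x2=2, data at stream[26..28]='gw' -> body[13..15], body so far='abl07ixatyatrgw'
Chunk 4: stream[30..31]='8' size=0x8=8, data at stream[33..41]='5sy3kphq' -> body[15..23], body so far='abl07ixatyatrgw5sy3kphq'
Chunk 5: stream[43..44]='0' size=0 (terminator). Final body='abl07ixatyatrgw5sy3kphq' (23 bytes)
Body byte 22 at stream offset 40

Answer: 40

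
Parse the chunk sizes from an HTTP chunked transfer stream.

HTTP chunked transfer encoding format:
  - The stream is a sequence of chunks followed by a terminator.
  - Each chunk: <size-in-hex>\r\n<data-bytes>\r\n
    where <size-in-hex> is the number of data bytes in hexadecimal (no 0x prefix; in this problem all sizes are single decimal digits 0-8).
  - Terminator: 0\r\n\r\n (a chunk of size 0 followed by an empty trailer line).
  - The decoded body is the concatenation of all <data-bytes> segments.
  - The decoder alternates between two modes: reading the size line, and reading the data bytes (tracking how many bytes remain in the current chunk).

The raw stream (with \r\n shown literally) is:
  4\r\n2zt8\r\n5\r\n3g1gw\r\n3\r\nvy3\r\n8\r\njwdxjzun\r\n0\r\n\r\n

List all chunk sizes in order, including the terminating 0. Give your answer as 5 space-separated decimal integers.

Answer: 4 5 3 8 0

Derivation:
Chunk 1: stream[0..1]='4' size=0x4=4, data at stream[3..7]='2zt8' -> body[0..4], body so far='2zt8'
Chunk 2: stream[9..10]='5' size=0x5=5, data at stream[12..17]='3g1gw' -> body[4..9], body so far='2zt83g1gw'
Chunk 3: stream[19..20]='3' size=0x3=3, data at stream[22..25]='vy3' -> body[9..12], body so far='2zt83g1gwvy3'
Chunk 4: stream[27..28]='8' size=0x8=8, data at stream[30..38]='jwdxjzun' -> body[12..20], body so far='2zt83g1gwvy3jwdxjzun'
Chunk 5: stream[40..41]='0' size=0 (terminator). Final body='2zt83g1gwvy3jwdxjzun' (20 bytes)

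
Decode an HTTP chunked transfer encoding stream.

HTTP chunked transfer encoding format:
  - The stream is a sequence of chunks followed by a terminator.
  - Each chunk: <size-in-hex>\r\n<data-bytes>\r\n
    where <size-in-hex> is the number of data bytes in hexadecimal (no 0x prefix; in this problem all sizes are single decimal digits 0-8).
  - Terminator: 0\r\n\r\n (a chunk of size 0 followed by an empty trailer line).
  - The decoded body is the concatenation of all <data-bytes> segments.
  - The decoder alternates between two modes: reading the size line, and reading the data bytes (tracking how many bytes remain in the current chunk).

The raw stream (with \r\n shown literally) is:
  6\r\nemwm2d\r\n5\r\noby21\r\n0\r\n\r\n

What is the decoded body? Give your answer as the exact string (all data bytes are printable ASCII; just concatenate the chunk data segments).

Answer: emwm2doby21

Derivation:
Chunk 1: stream[0..1]='6' size=0x6=6, data at stream[3..9]='emwm2d' -> body[0..6], body so far='emwm2d'
Chunk 2: stream[11..12]='5' size=0x5=5, data at stream[14..19]='oby21' -> body[6..11], body so far='emwm2doby21'
Chunk 3: stream[21..22]='0' size=0 (terminator). Final body='emwm2doby21' (11 bytes)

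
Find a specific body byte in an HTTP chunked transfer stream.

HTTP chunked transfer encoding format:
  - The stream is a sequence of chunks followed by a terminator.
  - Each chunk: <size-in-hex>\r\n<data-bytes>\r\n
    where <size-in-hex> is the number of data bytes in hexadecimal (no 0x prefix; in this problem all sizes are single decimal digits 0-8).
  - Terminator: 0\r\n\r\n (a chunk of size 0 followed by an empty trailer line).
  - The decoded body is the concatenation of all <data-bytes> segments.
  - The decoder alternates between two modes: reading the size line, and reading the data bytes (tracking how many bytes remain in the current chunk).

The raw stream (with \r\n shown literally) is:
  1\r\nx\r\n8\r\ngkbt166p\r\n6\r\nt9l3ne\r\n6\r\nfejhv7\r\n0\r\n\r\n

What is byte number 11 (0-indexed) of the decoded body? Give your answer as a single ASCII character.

Answer: l

Derivation:
Chunk 1: stream[0..1]='1' size=0x1=1, data at stream[3..4]='x' -> body[0..1], body so far='x'
Chunk 2: stream[6..7]='8' size=0x8=8, data at stream[9..17]='gkbt166p' -> body[1..9], body so far='xgkbt166p'
Chunk 3: stream[19..20]='6' size=0x6=6, data at stream[22..28]='t9l3ne' -> body[9..15], body so far='xgkbt166pt9l3ne'
Chunk 4: stream[30..31]='6' size=0x6=6, data at stream[33..39]='fejhv7' -> body[15..21], body so far='xgkbt166pt9l3nefejhv7'
Chunk 5: stream[41..42]='0' size=0 (terminator). Final body='xgkbt166pt9l3nefejhv7' (21 bytes)
Body byte 11 = 'l'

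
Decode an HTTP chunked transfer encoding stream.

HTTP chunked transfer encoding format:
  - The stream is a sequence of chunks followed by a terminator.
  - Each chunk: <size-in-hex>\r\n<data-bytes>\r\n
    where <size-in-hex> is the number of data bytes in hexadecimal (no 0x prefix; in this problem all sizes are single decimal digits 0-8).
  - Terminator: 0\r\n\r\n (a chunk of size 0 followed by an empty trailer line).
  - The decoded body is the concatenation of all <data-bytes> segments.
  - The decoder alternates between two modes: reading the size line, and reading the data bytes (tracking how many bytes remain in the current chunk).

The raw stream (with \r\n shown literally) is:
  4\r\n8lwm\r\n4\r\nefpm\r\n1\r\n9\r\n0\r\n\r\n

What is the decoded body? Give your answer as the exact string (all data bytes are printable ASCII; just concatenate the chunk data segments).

Answer: 8lwmefpm9

Derivation:
Chunk 1: stream[0..1]='4' size=0x4=4, data at stream[3..7]='8lwm' -> body[0..4], body so far='8lwm'
Chunk 2: stream[9..10]='4' size=0x4=4, data at stream[12..16]='efpm' -> body[4..8], body so far='8lwmefpm'
Chunk 3: stream[18..19]='1' size=0x1=1, data at stream[21..22]='9' -> body[8..9], body so far='8lwmefpm9'
Chunk 4: stream[24..25]='0' size=0 (terminator). Final body='8lwmefpm9' (9 bytes)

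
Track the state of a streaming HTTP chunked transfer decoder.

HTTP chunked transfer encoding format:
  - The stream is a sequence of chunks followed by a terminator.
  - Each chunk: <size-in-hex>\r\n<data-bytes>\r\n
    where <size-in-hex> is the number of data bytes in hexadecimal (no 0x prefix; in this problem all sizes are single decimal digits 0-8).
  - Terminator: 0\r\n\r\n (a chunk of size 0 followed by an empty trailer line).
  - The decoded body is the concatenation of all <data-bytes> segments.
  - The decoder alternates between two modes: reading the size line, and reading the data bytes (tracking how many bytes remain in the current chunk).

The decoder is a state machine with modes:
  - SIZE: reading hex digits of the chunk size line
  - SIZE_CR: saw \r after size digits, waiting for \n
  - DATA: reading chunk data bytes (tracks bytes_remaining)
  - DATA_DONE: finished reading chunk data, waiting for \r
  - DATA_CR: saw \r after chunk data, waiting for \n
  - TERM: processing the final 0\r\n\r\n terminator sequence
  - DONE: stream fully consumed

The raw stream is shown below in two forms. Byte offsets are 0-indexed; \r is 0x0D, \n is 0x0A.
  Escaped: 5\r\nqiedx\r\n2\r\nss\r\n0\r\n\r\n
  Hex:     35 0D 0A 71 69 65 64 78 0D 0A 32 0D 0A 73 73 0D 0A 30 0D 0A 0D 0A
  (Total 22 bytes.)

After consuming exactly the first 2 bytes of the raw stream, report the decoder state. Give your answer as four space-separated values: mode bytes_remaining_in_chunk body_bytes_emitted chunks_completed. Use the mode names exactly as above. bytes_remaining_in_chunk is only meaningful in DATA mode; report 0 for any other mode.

Byte 0 = '5': mode=SIZE remaining=0 emitted=0 chunks_done=0
Byte 1 = 0x0D: mode=SIZE_CR remaining=0 emitted=0 chunks_done=0

Answer: SIZE_CR 0 0 0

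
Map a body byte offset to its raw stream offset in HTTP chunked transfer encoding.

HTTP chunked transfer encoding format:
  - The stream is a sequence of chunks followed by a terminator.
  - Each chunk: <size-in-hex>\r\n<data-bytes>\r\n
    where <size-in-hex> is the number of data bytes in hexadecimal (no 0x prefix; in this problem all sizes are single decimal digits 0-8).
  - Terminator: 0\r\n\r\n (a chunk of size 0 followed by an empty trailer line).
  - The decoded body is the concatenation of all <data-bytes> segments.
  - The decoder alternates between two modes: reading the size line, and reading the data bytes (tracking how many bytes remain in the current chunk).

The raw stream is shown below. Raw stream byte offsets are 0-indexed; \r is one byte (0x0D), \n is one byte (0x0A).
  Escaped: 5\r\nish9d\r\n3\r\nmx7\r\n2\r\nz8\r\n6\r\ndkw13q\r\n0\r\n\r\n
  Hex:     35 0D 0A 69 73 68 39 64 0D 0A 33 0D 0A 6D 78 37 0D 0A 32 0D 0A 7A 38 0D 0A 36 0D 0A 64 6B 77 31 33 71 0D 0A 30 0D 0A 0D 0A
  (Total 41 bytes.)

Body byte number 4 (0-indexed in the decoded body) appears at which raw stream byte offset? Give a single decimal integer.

Chunk 1: stream[0..1]='5' size=0x5=5, data at stream[3..8]='ish9d' -> body[0..5], body so far='ish9d'
Chunk 2: stream[10..11]='3' size=0x3=3, data at stream[13..16]='mx7' -> body[5..8], body so far='ish9dmx7'
Chunk 3: stream[18..19]='2' size=0x2=2, data at stream[21..23]='z8' -> body[8..10], body so far='ish9dmx7z8'
Chunk 4: stream[25..26]='6' size=0x6=6, data at stream[28..34]='dkw13q' -> body[10..16], body so far='ish9dmx7z8dkw13q'
Chunk 5: stream[36..37]='0' size=0 (terminator). Final body='ish9dmx7z8dkw13q' (16 bytes)
Body byte 4 at stream offset 7

Answer: 7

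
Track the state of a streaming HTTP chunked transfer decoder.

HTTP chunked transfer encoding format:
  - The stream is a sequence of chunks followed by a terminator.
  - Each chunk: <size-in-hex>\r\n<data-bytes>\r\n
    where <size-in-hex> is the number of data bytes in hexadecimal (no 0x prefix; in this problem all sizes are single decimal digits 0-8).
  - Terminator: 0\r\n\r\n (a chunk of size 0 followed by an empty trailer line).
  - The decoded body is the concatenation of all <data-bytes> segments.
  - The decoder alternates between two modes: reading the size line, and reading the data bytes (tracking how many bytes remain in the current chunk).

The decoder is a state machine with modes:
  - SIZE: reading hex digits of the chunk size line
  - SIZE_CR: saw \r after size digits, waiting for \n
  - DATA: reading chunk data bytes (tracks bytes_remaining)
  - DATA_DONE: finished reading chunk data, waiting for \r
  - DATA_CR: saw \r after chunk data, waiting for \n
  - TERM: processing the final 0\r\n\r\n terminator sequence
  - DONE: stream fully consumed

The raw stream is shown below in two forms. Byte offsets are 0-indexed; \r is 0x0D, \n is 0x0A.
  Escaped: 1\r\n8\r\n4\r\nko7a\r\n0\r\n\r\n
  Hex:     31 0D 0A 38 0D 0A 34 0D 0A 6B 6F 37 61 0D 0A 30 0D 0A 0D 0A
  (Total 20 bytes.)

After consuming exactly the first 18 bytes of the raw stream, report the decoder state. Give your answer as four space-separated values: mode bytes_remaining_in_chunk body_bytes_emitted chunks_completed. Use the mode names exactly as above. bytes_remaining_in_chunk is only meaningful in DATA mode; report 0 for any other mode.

Byte 0 = '1': mode=SIZE remaining=0 emitted=0 chunks_done=0
Byte 1 = 0x0D: mode=SIZE_CR remaining=0 emitted=0 chunks_done=0
Byte 2 = 0x0A: mode=DATA remaining=1 emitted=0 chunks_done=0
Byte 3 = '8': mode=DATA_DONE remaining=0 emitted=1 chunks_done=0
Byte 4 = 0x0D: mode=DATA_CR remaining=0 emitted=1 chunks_done=0
Byte 5 = 0x0A: mode=SIZE remaining=0 emitted=1 chunks_done=1
Byte 6 = '4': mode=SIZE remaining=0 emitted=1 chunks_done=1
Byte 7 = 0x0D: mode=SIZE_CR remaining=0 emitted=1 chunks_done=1
Byte 8 = 0x0A: mode=DATA remaining=4 emitted=1 chunks_done=1
Byte 9 = 'k': mode=DATA remaining=3 emitted=2 chunks_done=1
Byte 10 = 'o': mode=DATA remaining=2 emitted=3 chunks_done=1
Byte 11 = '7': mode=DATA remaining=1 emitted=4 chunks_done=1
Byte 12 = 'a': mode=DATA_DONE remaining=0 emitted=5 chunks_done=1
Byte 13 = 0x0D: mode=DATA_CR remaining=0 emitted=5 chunks_done=1
Byte 14 = 0x0A: mode=SIZE remaining=0 emitted=5 chunks_done=2
Byte 15 = '0': mode=SIZE remaining=0 emitted=5 chunks_done=2
Byte 16 = 0x0D: mode=SIZE_CR remaining=0 emitted=5 chunks_done=2
Byte 17 = 0x0A: mode=TERM remaining=0 emitted=5 chunks_done=2

Answer: TERM 0 5 2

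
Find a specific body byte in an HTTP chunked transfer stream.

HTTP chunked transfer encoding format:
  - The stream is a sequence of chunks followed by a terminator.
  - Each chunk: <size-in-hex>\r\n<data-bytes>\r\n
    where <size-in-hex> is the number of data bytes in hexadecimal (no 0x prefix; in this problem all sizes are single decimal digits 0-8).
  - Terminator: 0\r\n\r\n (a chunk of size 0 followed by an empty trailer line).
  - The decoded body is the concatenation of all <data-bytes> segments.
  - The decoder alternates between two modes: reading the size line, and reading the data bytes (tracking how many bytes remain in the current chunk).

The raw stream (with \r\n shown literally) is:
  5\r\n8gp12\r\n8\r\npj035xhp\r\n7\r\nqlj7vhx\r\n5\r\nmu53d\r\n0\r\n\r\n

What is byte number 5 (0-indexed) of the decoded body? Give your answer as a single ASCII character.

Answer: p

Derivation:
Chunk 1: stream[0..1]='5' size=0x5=5, data at stream[3..8]='8gp12' -> body[0..5], body so far='8gp12'
Chunk 2: stream[10..11]='8' size=0x8=8, data at stream[13..21]='pj035xhp' -> body[5..13], body so far='8gp12pj035xhp'
Chunk 3: stream[23..24]='7' size=0x7=7, data at stream[26..33]='qlj7vhx' -> body[13..20], body so far='8gp12pj035xhpqlj7vhx'
Chunk 4: stream[35..36]='5' size=0x5=5, data at stream[38..43]='mu53d' -> body[20..25], body so far='8gp12pj035xhpqlj7vhxmu53d'
Chunk 5: stream[45..46]='0' size=0 (terminator). Final body='8gp12pj035xhpqlj7vhxmu53d' (25 bytes)
Body byte 5 = 'p'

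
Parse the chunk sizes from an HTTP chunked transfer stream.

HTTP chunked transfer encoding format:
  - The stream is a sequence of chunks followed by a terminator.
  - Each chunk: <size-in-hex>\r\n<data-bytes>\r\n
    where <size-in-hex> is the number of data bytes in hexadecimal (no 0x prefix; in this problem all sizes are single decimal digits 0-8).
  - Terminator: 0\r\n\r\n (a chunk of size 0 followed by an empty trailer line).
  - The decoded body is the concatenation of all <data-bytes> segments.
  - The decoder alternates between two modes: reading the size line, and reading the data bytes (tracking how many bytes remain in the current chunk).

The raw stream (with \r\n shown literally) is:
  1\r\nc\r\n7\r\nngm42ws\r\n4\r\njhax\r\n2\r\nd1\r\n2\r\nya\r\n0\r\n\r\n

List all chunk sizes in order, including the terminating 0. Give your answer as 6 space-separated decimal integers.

Chunk 1: stream[0..1]='1' size=0x1=1, data at stream[3..4]='c' -> body[0..1], body so far='c'
Chunk 2: stream[6..7]='7' size=0x7=7, data at stream[9..16]='ngm42ws' -> body[1..8], body so far='cngm42ws'
Chunk 3: stream[18..19]='4' size=0x4=4, data at stream[21..25]='jhax' -> body[8..12], body so far='cngm42wsjhax'
Chunk 4: stream[27..28]='2' size=0x2=2, data at stream[30..32]='d1' -> body[12..14], body so far='cngm42wsjhaxd1'
Chunk 5: stream[34..35]='2' size=0x2=2, data at stream[37..39]='ya' -> body[14..16], body so far='cngm42wsjhaxd1ya'
Chunk 6: stream[41..42]='0' size=0 (terminator). Final body='cngm42wsjhaxd1ya' (16 bytes)

Answer: 1 7 4 2 2 0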